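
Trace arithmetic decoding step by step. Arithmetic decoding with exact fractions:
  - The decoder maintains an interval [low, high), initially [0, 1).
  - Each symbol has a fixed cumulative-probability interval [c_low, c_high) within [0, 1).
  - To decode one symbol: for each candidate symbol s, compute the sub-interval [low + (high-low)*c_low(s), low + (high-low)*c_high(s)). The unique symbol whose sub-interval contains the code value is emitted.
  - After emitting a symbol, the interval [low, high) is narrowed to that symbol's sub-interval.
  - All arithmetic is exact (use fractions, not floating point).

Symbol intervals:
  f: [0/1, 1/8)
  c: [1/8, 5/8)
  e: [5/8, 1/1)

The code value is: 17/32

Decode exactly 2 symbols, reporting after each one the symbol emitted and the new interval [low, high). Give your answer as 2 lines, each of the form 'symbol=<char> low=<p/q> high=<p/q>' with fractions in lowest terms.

Step 1: interval [0/1, 1/1), width = 1/1 - 0/1 = 1/1
  'f': [0/1 + 1/1*0/1, 0/1 + 1/1*1/8) = [0/1, 1/8)
  'c': [0/1 + 1/1*1/8, 0/1 + 1/1*5/8) = [1/8, 5/8) <- contains code 17/32
  'e': [0/1 + 1/1*5/8, 0/1 + 1/1*1/1) = [5/8, 1/1)
  emit 'c', narrow to [1/8, 5/8)
Step 2: interval [1/8, 5/8), width = 5/8 - 1/8 = 1/2
  'f': [1/8 + 1/2*0/1, 1/8 + 1/2*1/8) = [1/8, 3/16)
  'c': [1/8 + 1/2*1/8, 1/8 + 1/2*5/8) = [3/16, 7/16)
  'e': [1/8 + 1/2*5/8, 1/8 + 1/2*1/1) = [7/16, 5/8) <- contains code 17/32
  emit 'e', narrow to [7/16, 5/8)

Answer: symbol=c low=1/8 high=5/8
symbol=e low=7/16 high=5/8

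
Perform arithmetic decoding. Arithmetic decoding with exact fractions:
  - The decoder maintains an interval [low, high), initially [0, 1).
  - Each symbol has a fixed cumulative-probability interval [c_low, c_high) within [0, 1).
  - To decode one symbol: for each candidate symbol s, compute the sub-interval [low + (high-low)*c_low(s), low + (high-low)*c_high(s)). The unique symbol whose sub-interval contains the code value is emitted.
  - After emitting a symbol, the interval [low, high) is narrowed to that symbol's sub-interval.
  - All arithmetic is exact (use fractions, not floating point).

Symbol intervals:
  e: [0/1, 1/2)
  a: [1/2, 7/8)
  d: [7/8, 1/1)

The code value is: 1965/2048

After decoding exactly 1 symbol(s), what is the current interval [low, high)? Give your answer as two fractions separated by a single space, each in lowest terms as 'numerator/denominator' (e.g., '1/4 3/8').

Step 1: interval [0/1, 1/1), width = 1/1 - 0/1 = 1/1
  'e': [0/1 + 1/1*0/1, 0/1 + 1/1*1/2) = [0/1, 1/2)
  'a': [0/1 + 1/1*1/2, 0/1 + 1/1*7/8) = [1/2, 7/8)
  'd': [0/1 + 1/1*7/8, 0/1 + 1/1*1/1) = [7/8, 1/1) <- contains code 1965/2048
  emit 'd', narrow to [7/8, 1/1)

Answer: 7/8 1/1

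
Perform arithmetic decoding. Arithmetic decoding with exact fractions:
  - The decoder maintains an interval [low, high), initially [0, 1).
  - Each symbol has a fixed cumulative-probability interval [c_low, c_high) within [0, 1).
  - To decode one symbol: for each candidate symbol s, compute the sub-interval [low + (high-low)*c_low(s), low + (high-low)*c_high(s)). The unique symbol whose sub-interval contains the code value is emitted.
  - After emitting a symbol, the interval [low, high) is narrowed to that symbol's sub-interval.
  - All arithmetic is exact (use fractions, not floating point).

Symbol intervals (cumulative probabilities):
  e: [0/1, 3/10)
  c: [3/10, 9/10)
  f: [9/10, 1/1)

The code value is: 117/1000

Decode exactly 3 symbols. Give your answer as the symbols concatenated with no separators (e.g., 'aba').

Answer: ece

Derivation:
Step 1: interval [0/1, 1/1), width = 1/1 - 0/1 = 1/1
  'e': [0/1 + 1/1*0/1, 0/1 + 1/1*3/10) = [0/1, 3/10) <- contains code 117/1000
  'c': [0/1 + 1/1*3/10, 0/1 + 1/1*9/10) = [3/10, 9/10)
  'f': [0/1 + 1/1*9/10, 0/1 + 1/1*1/1) = [9/10, 1/1)
  emit 'e', narrow to [0/1, 3/10)
Step 2: interval [0/1, 3/10), width = 3/10 - 0/1 = 3/10
  'e': [0/1 + 3/10*0/1, 0/1 + 3/10*3/10) = [0/1, 9/100)
  'c': [0/1 + 3/10*3/10, 0/1 + 3/10*9/10) = [9/100, 27/100) <- contains code 117/1000
  'f': [0/1 + 3/10*9/10, 0/1 + 3/10*1/1) = [27/100, 3/10)
  emit 'c', narrow to [9/100, 27/100)
Step 3: interval [9/100, 27/100), width = 27/100 - 9/100 = 9/50
  'e': [9/100 + 9/50*0/1, 9/100 + 9/50*3/10) = [9/100, 18/125) <- contains code 117/1000
  'c': [9/100 + 9/50*3/10, 9/100 + 9/50*9/10) = [18/125, 63/250)
  'f': [9/100 + 9/50*9/10, 9/100 + 9/50*1/1) = [63/250, 27/100)
  emit 'e', narrow to [9/100, 18/125)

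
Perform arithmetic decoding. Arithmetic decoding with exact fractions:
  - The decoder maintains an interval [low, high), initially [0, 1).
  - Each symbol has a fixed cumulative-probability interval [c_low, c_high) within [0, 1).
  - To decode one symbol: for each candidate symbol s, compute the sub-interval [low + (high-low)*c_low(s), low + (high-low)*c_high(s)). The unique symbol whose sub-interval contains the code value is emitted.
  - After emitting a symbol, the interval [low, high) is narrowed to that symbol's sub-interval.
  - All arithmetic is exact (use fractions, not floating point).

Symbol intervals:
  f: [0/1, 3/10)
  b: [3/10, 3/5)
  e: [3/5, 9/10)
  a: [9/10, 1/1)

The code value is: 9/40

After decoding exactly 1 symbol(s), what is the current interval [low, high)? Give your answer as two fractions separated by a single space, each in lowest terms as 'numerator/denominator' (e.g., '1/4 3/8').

Answer: 0/1 3/10

Derivation:
Step 1: interval [0/1, 1/1), width = 1/1 - 0/1 = 1/1
  'f': [0/1 + 1/1*0/1, 0/1 + 1/1*3/10) = [0/1, 3/10) <- contains code 9/40
  'b': [0/1 + 1/1*3/10, 0/1 + 1/1*3/5) = [3/10, 3/5)
  'e': [0/1 + 1/1*3/5, 0/1 + 1/1*9/10) = [3/5, 9/10)
  'a': [0/1 + 1/1*9/10, 0/1 + 1/1*1/1) = [9/10, 1/1)
  emit 'f', narrow to [0/1, 3/10)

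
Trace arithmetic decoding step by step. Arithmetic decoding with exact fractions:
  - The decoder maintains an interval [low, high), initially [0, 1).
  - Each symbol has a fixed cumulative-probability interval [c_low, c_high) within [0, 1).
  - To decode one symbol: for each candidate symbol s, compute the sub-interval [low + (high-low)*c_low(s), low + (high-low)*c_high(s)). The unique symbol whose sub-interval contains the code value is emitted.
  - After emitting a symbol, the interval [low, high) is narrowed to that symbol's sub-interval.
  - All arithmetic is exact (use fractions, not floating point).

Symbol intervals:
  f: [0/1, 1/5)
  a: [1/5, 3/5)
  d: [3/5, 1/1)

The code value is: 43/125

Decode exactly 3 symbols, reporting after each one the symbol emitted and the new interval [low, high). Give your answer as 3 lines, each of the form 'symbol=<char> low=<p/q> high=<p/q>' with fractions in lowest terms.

Step 1: interval [0/1, 1/1), width = 1/1 - 0/1 = 1/1
  'f': [0/1 + 1/1*0/1, 0/1 + 1/1*1/5) = [0/1, 1/5)
  'a': [0/1 + 1/1*1/5, 0/1 + 1/1*3/5) = [1/5, 3/5) <- contains code 43/125
  'd': [0/1 + 1/1*3/5, 0/1 + 1/1*1/1) = [3/5, 1/1)
  emit 'a', narrow to [1/5, 3/5)
Step 2: interval [1/5, 3/5), width = 3/5 - 1/5 = 2/5
  'f': [1/5 + 2/5*0/1, 1/5 + 2/5*1/5) = [1/5, 7/25)
  'a': [1/5 + 2/5*1/5, 1/5 + 2/5*3/5) = [7/25, 11/25) <- contains code 43/125
  'd': [1/5 + 2/5*3/5, 1/5 + 2/5*1/1) = [11/25, 3/5)
  emit 'a', narrow to [7/25, 11/25)
Step 3: interval [7/25, 11/25), width = 11/25 - 7/25 = 4/25
  'f': [7/25 + 4/25*0/1, 7/25 + 4/25*1/5) = [7/25, 39/125)
  'a': [7/25 + 4/25*1/5, 7/25 + 4/25*3/5) = [39/125, 47/125) <- contains code 43/125
  'd': [7/25 + 4/25*3/5, 7/25 + 4/25*1/1) = [47/125, 11/25)
  emit 'a', narrow to [39/125, 47/125)

Answer: symbol=a low=1/5 high=3/5
symbol=a low=7/25 high=11/25
symbol=a low=39/125 high=47/125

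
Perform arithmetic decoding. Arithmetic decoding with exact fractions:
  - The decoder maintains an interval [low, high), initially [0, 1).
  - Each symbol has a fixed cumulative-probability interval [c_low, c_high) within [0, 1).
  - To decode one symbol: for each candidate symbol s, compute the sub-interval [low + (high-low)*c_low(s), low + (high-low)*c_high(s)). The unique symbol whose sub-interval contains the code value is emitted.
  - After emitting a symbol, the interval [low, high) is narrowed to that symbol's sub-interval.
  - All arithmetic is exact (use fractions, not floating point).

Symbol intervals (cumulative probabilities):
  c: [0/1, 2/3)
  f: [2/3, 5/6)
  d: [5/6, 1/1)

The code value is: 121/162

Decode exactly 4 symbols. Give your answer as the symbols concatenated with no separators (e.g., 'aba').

Answer: fcfc

Derivation:
Step 1: interval [0/1, 1/1), width = 1/1 - 0/1 = 1/1
  'c': [0/1 + 1/1*0/1, 0/1 + 1/1*2/3) = [0/1, 2/3)
  'f': [0/1 + 1/1*2/3, 0/1 + 1/1*5/6) = [2/3, 5/6) <- contains code 121/162
  'd': [0/1 + 1/1*5/6, 0/1 + 1/1*1/1) = [5/6, 1/1)
  emit 'f', narrow to [2/3, 5/6)
Step 2: interval [2/3, 5/6), width = 5/6 - 2/3 = 1/6
  'c': [2/3 + 1/6*0/1, 2/3 + 1/6*2/3) = [2/3, 7/9) <- contains code 121/162
  'f': [2/3 + 1/6*2/3, 2/3 + 1/6*5/6) = [7/9, 29/36)
  'd': [2/3 + 1/6*5/6, 2/3 + 1/6*1/1) = [29/36, 5/6)
  emit 'c', narrow to [2/3, 7/9)
Step 3: interval [2/3, 7/9), width = 7/9 - 2/3 = 1/9
  'c': [2/3 + 1/9*0/1, 2/3 + 1/9*2/3) = [2/3, 20/27)
  'f': [2/3 + 1/9*2/3, 2/3 + 1/9*5/6) = [20/27, 41/54) <- contains code 121/162
  'd': [2/3 + 1/9*5/6, 2/3 + 1/9*1/1) = [41/54, 7/9)
  emit 'f', narrow to [20/27, 41/54)
Step 4: interval [20/27, 41/54), width = 41/54 - 20/27 = 1/54
  'c': [20/27 + 1/54*0/1, 20/27 + 1/54*2/3) = [20/27, 61/81) <- contains code 121/162
  'f': [20/27 + 1/54*2/3, 20/27 + 1/54*5/6) = [61/81, 245/324)
  'd': [20/27 + 1/54*5/6, 20/27 + 1/54*1/1) = [245/324, 41/54)
  emit 'c', narrow to [20/27, 61/81)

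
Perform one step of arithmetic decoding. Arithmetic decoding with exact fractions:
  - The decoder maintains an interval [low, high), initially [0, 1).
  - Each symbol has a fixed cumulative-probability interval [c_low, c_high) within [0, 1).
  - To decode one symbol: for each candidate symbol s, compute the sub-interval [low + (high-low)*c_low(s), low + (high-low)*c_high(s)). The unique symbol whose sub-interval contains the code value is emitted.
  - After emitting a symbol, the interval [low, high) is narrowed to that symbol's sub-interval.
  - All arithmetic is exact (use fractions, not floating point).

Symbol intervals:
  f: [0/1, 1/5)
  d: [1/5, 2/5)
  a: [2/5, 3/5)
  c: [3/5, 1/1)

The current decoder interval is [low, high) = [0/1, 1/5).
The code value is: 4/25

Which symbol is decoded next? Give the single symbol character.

Answer: c

Derivation:
Interval width = high − low = 1/5 − 0/1 = 1/5
Scaled code = (code − low) / width = (4/25 − 0/1) / 1/5 = 4/5
  f: [0/1, 1/5) 
  d: [1/5, 2/5) 
  a: [2/5, 3/5) 
  c: [3/5, 1/1) ← scaled code falls here ✓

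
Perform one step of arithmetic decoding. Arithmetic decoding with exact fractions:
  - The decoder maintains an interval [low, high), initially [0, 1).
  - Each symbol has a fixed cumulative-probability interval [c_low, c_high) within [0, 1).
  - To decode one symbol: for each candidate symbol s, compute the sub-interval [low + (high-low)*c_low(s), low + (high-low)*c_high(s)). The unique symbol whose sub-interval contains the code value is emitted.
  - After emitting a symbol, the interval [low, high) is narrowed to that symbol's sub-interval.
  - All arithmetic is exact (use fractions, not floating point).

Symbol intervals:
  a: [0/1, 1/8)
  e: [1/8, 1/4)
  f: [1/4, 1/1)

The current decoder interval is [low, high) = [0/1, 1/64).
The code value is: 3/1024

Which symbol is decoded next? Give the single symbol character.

Answer: e

Derivation:
Interval width = high − low = 1/64 − 0/1 = 1/64
Scaled code = (code − low) / width = (3/1024 − 0/1) / 1/64 = 3/16
  a: [0/1, 1/8) 
  e: [1/8, 1/4) ← scaled code falls here ✓
  f: [1/4, 1/1) 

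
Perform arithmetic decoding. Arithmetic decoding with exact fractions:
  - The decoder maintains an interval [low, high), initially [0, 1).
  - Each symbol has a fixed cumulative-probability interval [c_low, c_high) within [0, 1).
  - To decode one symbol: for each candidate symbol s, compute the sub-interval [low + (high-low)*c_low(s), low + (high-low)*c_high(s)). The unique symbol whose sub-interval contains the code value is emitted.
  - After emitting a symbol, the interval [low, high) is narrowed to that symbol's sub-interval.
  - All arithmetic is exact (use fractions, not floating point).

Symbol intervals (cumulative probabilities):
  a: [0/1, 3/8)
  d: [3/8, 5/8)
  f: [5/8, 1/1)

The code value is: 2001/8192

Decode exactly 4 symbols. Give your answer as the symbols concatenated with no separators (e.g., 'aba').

Step 1: interval [0/1, 1/1), width = 1/1 - 0/1 = 1/1
  'a': [0/1 + 1/1*0/1, 0/1 + 1/1*3/8) = [0/1, 3/8) <- contains code 2001/8192
  'd': [0/1 + 1/1*3/8, 0/1 + 1/1*5/8) = [3/8, 5/8)
  'f': [0/1 + 1/1*5/8, 0/1 + 1/1*1/1) = [5/8, 1/1)
  emit 'a', narrow to [0/1, 3/8)
Step 2: interval [0/1, 3/8), width = 3/8 - 0/1 = 3/8
  'a': [0/1 + 3/8*0/1, 0/1 + 3/8*3/8) = [0/1, 9/64)
  'd': [0/1 + 3/8*3/8, 0/1 + 3/8*5/8) = [9/64, 15/64)
  'f': [0/1 + 3/8*5/8, 0/1 + 3/8*1/1) = [15/64, 3/8) <- contains code 2001/8192
  emit 'f', narrow to [15/64, 3/8)
Step 3: interval [15/64, 3/8), width = 3/8 - 15/64 = 9/64
  'a': [15/64 + 9/64*0/1, 15/64 + 9/64*3/8) = [15/64, 147/512) <- contains code 2001/8192
  'd': [15/64 + 9/64*3/8, 15/64 + 9/64*5/8) = [147/512, 165/512)
  'f': [15/64 + 9/64*5/8, 15/64 + 9/64*1/1) = [165/512, 3/8)
  emit 'a', narrow to [15/64, 147/512)
Step 4: interval [15/64, 147/512), width = 147/512 - 15/64 = 27/512
  'a': [15/64 + 27/512*0/1, 15/64 + 27/512*3/8) = [15/64, 1041/4096) <- contains code 2001/8192
  'd': [15/64 + 27/512*3/8, 15/64 + 27/512*5/8) = [1041/4096, 1095/4096)
  'f': [15/64 + 27/512*5/8, 15/64 + 27/512*1/1) = [1095/4096, 147/512)
  emit 'a', narrow to [15/64, 1041/4096)

Answer: afaa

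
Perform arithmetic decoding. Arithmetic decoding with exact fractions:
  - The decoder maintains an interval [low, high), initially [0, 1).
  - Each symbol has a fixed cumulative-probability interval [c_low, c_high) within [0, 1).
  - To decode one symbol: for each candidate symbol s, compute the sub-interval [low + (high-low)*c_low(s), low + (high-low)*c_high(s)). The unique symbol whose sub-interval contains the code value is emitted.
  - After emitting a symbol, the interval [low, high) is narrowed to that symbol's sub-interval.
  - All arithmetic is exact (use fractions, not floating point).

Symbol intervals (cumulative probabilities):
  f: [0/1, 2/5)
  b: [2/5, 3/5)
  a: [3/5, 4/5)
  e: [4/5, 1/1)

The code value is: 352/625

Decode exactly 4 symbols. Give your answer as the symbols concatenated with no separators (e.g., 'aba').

Step 1: interval [0/1, 1/1), width = 1/1 - 0/1 = 1/1
  'f': [0/1 + 1/1*0/1, 0/1 + 1/1*2/5) = [0/1, 2/5)
  'b': [0/1 + 1/1*2/5, 0/1 + 1/1*3/5) = [2/5, 3/5) <- contains code 352/625
  'a': [0/1 + 1/1*3/5, 0/1 + 1/1*4/5) = [3/5, 4/5)
  'e': [0/1 + 1/1*4/5, 0/1 + 1/1*1/1) = [4/5, 1/1)
  emit 'b', narrow to [2/5, 3/5)
Step 2: interval [2/5, 3/5), width = 3/5 - 2/5 = 1/5
  'f': [2/5 + 1/5*0/1, 2/5 + 1/5*2/5) = [2/5, 12/25)
  'b': [2/5 + 1/5*2/5, 2/5 + 1/5*3/5) = [12/25, 13/25)
  'a': [2/5 + 1/5*3/5, 2/5 + 1/5*4/5) = [13/25, 14/25)
  'e': [2/5 + 1/5*4/5, 2/5 + 1/5*1/1) = [14/25, 3/5) <- contains code 352/625
  emit 'e', narrow to [14/25, 3/5)
Step 3: interval [14/25, 3/5), width = 3/5 - 14/25 = 1/25
  'f': [14/25 + 1/25*0/1, 14/25 + 1/25*2/5) = [14/25, 72/125) <- contains code 352/625
  'b': [14/25 + 1/25*2/5, 14/25 + 1/25*3/5) = [72/125, 73/125)
  'a': [14/25 + 1/25*3/5, 14/25 + 1/25*4/5) = [73/125, 74/125)
  'e': [14/25 + 1/25*4/5, 14/25 + 1/25*1/1) = [74/125, 3/5)
  emit 'f', narrow to [14/25, 72/125)
Step 4: interval [14/25, 72/125), width = 72/125 - 14/25 = 2/125
  'f': [14/25 + 2/125*0/1, 14/25 + 2/125*2/5) = [14/25, 354/625) <- contains code 352/625
  'b': [14/25 + 2/125*2/5, 14/25 + 2/125*3/5) = [354/625, 356/625)
  'a': [14/25 + 2/125*3/5, 14/25 + 2/125*4/5) = [356/625, 358/625)
  'e': [14/25 + 2/125*4/5, 14/25 + 2/125*1/1) = [358/625, 72/125)
  emit 'f', narrow to [14/25, 354/625)

Answer: beff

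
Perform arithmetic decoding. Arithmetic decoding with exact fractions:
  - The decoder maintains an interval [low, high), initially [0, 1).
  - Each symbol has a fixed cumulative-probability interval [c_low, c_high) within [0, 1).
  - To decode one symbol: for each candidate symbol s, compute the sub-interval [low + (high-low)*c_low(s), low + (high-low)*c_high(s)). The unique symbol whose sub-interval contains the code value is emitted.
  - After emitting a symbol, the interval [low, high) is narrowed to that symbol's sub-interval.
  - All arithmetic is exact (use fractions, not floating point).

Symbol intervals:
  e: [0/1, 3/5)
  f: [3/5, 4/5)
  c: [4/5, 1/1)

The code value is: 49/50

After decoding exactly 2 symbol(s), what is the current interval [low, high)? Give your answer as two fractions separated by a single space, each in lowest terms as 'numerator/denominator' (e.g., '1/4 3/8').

Answer: 24/25 1/1

Derivation:
Step 1: interval [0/1, 1/1), width = 1/1 - 0/1 = 1/1
  'e': [0/1 + 1/1*0/1, 0/1 + 1/1*3/5) = [0/1, 3/5)
  'f': [0/1 + 1/1*3/5, 0/1 + 1/1*4/5) = [3/5, 4/5)
  'c': [0/1 + 1/1*4/5, 0/1 + 1/1*1/1) = [4/5, 1/1) <- contains code 49/50
  emit 'c', narrow to [4/5, 1/1)
Step 2: interval [4/5, 1/1), width = 1/1 - 4/5 = 1/5
  'e': [4/5 + 1/5*0/1, 4/5 + 1/5*3/5) = [4/5, 23/25)
  'f': [4/5 + 1/5*3/5, 4/5 + 1/5*4/5) = [23/25, 24/25)
  'c': [4/5 + 1/5*4/5, 4/5 + 1/5*1/1) = [24/25, 1/1) <- contains code 49/50
  emit 'c', narrow to [24/25, 1/1)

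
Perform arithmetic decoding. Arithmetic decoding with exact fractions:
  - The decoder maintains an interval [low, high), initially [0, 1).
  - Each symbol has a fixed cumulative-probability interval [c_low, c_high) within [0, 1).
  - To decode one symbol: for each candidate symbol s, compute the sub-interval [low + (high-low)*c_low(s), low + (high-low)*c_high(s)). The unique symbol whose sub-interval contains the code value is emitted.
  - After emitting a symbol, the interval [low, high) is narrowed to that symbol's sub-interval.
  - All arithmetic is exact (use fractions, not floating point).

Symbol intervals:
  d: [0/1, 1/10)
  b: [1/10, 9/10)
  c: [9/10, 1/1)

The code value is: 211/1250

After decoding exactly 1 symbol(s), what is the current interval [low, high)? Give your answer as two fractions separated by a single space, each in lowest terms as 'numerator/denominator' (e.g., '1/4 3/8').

Step 1: interval [0/1, 1/1), width = 1/1 - 0/1 = 1/1
  'd': [0/1 + 1/1*0/1, 0/1 + 1/1*1/10) = [0/1, 1/10)
  'b': [0/1 + 1/1*1/10, 0/1 + 1/1*9/10) = [1/10, 9/10) <- contains code 211/1250
  'c': [0/1 + 1/1*9/10, 0/1 + 1/1*1/1) = [9/10, 1/1)
  emit 'b', narrow to [1/10, 9/10)

Answer: 1/10 9/10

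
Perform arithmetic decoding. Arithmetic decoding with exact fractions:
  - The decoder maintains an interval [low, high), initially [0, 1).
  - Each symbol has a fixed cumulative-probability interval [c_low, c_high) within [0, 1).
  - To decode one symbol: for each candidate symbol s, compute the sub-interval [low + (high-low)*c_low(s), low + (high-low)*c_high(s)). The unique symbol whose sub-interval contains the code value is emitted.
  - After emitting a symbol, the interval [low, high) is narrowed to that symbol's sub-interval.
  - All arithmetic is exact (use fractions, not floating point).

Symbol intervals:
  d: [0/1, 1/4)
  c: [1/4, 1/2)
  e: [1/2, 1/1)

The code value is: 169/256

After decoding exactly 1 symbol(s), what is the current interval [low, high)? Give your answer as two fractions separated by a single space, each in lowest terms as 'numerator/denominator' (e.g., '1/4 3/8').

Step 1: interval [0/1, 1/1), width = 1/1 - 0/1 = 1/1
  'd': [0/1 + 1/1*0/1, 0/1 + 1/1*1/4) = [0/1, 1/4)
  'c': [0/1 + 1/1*1/4, 0/1 + 1/1*1/2) = [1/4, 1/2)
  'e': [0/1 + 1/1*1/2, 0/1 + 1/1*1/1) = [1/2, 1/1) <- contains code 169/256
  emit 'e', narrow to [1/2, 1/1)

Answer: 1/2 1/1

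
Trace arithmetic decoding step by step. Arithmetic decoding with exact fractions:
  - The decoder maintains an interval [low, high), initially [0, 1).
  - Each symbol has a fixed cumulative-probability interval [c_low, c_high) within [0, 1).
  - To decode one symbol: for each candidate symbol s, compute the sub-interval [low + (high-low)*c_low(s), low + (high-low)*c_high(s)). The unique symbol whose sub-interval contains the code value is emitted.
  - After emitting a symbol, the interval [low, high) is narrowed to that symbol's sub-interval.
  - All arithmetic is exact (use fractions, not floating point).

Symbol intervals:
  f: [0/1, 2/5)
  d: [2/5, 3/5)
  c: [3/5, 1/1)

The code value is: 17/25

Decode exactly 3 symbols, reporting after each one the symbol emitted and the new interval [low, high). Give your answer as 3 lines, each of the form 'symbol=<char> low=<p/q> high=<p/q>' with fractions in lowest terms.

Step 1: interval [0/1, 1/1), width = 1/1 - 0/1 = 1/1
  'f': [0/1 + 1/1*0/1, 0/1 + 1/1*2/5) = [0/1, 2/5)
  'd': [0/1 + 1/1*2/5, 0/1 + 1/1*3/5) = [2/5, 3/5)
  'c': [0/1 + 1/1*3/5, 0/1 + 1/1*1/1) = [3/5, 1/1) <- contains code 17/25
  emit 'c', narrow to [3/5, 1/1)
Step 2: interval [3/5, 1/1), width = 1/1 - 3/5 = 2/5
  'f': [3/5 + 2/5*0/1, 3/5 + 2/5*2/5) = [3/5, 19/25) <- contains code 17/25
  'd': [3/5 + 2/5*2/5, 3/5 + 2/5*3/5) = [19/25, 21/25)
  'c': [3/5 + 2/5*3/5, 3/5 + 2/5*1/1) = [21/25, 1/1)
  emit 'f', narrow to [3/5, 19/25)
Step 3: interval [3/5, 19/25), width = 19/25 - 3/5 = 4/25
  'f': [3/5 + 4/25*0/1, 3/5 + 4/25*2/5) = [3/5, 83/125)
  'd': [3/5 + 4/25*2/5, 3/5 + 4/25*3/5) = [83/125, 87/125) <- contains code 17/25
  'c': [3/5 + 4/25*3/5, 3/5 + 4/25*1/1) = [87/125, 19/25)
  emit 'd', narrow to [83/125, 87/125)

Answer: symbol=c low=3/5 high=1/1
symbol=f low=3/5 high=19/25
symbol=d low=83/125 high=87/125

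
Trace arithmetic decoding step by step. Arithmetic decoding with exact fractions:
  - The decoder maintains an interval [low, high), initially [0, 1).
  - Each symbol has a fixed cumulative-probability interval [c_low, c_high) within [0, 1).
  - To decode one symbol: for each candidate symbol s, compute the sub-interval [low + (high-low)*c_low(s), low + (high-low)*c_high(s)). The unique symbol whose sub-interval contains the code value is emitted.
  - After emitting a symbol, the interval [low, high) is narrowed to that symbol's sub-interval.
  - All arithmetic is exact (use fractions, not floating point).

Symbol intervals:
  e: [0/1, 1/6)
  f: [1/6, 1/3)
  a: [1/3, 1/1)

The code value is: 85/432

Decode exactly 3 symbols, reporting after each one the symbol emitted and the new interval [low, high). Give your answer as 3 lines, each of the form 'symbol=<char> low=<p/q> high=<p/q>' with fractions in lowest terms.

Step 1: interval [0/1, 1/1), width = 1/1 - 0/1 = 1/1
  'e': [0/1 + 1/1*0/1, 0/1 + 1/1*1/6) = [0/1, 1/6)
  'f': [0/1 + 1/1*1/6, 0/1 + 1/1*1/3) = [1/6, 1/3) <- contains code 85/432
  'a': [0/1 + 1/1*1/3, 0/1 + 1/1*1/1) = [1/3, 1/1)
  emit 'f', narrow to [1/6, 1/3)
Step 2: interval [1/6, 1/3), width = 1/3 - 1/6 = 1/6
  'e': [1/6 + 1/6*0/1, 1/6 + 1/6*1/6) = [1/6, 7/36)
  'f': [1/6 + 1/6*1/6, 1/6 + 1/6*1/3) = [7/36, 2/9) <- contains code 85/432
  'a': [1/6 + 1/6*1/3, 1/6 + 1/6*1/1) = [2/9, 1/3)
  emit 'f', narrow to [7/36, 2/9)
Step 3: interval [7/36, 2/9), width = 2/9 - 7/36 = 1/36
  'e': [7/36 + 1/36*0/1, 7/36 + 1/36*1/6) = [7/36, 43/216) <- contains code 85/432
  'f': [7/36 + 1/36*1/6, 7/36 + 1/36*1/3) = [43/216, 11/54)
  'a': [7/36 + 1/36*1/3, 7/36 + 1/36*1/1) = [11/54, 2/9)
  emit 'e', narrow to [7/36, 43/216)

Answer: symbol=f low=1/6 high=1/3
symbol=f low=7/36 high=2/9
symbol=e low=7/36 high=43/216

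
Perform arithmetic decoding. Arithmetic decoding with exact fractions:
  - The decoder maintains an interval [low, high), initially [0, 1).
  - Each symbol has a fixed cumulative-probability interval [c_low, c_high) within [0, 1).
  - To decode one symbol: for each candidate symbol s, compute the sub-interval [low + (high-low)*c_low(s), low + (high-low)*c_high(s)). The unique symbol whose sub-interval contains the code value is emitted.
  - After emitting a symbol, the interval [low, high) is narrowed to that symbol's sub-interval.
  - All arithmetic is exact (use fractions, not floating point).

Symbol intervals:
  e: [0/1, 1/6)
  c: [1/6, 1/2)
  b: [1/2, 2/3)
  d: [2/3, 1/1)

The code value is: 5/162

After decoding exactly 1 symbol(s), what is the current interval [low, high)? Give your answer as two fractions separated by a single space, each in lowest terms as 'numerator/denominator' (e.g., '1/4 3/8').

Answer: 0/1 1/6

Derivation:
Step 1: interval [0/1, 1/1), width = 1/1 - 0/1 = 1/1
  'e': [0/1 + 1/1*0/1, 0/1 + 1/1*1/6) = [0/1, 1/6) <- contains code 5/162
  'c': [0/1 + 1/1*1/6, 0/1 + 1/1*1/2) = [1/6, 1/2)
  'b': [0/1 + 1/1*1/2, 0/1 + 1/1*2/3) = [1/2, 2/3)
  'd': [0/1 + 1/1*2/3, 0/1 + 1/1*1/1) = [2/3, 1/1)
  emit 'e', narrow to [0/1, 1/6)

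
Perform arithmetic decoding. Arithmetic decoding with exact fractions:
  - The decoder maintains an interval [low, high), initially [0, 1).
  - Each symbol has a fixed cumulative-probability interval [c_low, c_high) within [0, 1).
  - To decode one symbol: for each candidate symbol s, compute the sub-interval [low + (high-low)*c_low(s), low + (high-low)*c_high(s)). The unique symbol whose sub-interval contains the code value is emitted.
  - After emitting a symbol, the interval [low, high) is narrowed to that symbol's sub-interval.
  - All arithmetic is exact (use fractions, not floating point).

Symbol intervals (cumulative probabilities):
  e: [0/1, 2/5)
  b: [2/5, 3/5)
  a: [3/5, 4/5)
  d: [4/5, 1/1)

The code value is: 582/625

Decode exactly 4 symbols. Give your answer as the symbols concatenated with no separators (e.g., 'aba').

Answer: daea

Derivation:
Step 1: interval [0/1, 1/1), width = 1/1 - 0/1 = 1/1
  'e': [0/1 + 1/1*0/1, 0/1 + 1/1*2/5) = [0/1, 2/5)
  'b': [0/1 + 1/1*2/5, 0/1 + 1/1*3/5) = [2/5, 3/5)
  'a': [0/1 + 1/1*3/5, 0/1 + 1/1*4/5) = [3/5, 4/5)
  'd': [0/1 + 1/1*4/5, 0/1 + 1/1*1/1) = [4/5, 1/1) <- contains code 582/625
  emit 'd', narrow to [4/5, 1/1)
Step 2: interval [4/5, 1/1), width = 1/1 - 4/5 = 1/5
  'e': [4/5 + 1/5*0/1, 4/5 + 1/5*2/5) = [4/5, 22/25)
  'b': [4/5 + 1/5*2/5, 4/5 + 1/5*3/5) = [22/25, 23/25)
  'a': [4/5 + 1/5*3/5, 4/5 + 1/5*4/5) = [23/25, 24/25) <- contains code 582/625
  'd': [4/5 + 1/5*4/5, 4/5 + 1/5*1/1) = [24/25, 1/1)
  emit 'a', narrow to [23/25, 24/25)
Step 3: interval [23/25, 24/25), width = 24/25 - 23/25 = 1/25
  'e': [23/25 + 1/25*0/1, 23/25 + 1/25*2/5) = [23/25, 117/125) <- contains code 582/625
  'b': [23/25 + 1/25*2/5, 23/25 + 1/25*3/5) = [117/125, 118/125)
  'a': [23/25 + 1/25*3/5, 23/25 + 1/25*4/5) = [118/125, 119/125)
  'd': [23/25 + 1/25*4/5, 23/25 + 1/25*1/1) = [119/125, 24/25)
  emit 'e', narrow to [23/25, 117/125)
Step 4: interval [23/25, 117/125), width = 117/125 - 23/25 = 2/125
  'e': [23/25 + 2/125*0/1, 23/25 + 2/125*2/5) = [23/25, 579/625)
  'b': [23/25 + 2/125*2/5, 23/25 + 2/125*3/5) = [579/625, 581/625)
  'a': [23/25 + 2/125*3/5, 23/25 + 2/125*4/5) = [581/625, 583/625) <- contains code 582/625
  'd': [23/25 + 2/125*4/5, 23/25 + 2/125*1/1) = [583/625, 117/125)
  emit 'a', narrow to [581/625, 583/625)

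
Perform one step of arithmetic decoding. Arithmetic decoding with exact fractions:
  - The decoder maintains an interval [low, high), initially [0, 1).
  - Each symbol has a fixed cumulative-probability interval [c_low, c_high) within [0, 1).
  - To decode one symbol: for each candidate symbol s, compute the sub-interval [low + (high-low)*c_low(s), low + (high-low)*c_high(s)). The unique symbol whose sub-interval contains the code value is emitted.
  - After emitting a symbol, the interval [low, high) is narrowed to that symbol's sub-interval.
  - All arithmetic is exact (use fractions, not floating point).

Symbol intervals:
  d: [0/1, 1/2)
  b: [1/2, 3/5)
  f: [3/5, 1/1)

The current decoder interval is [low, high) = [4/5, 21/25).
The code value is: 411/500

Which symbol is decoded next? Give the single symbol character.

Answer: b

Derivation:
Interval width = high − low = 21/25 − 4/5 = 1/25
Scaled code = (code − low) / width = (411/500 − 4/5) / 1/25 = 11/20
  d: [0/1, 1/2) 
  b: [1/2, 3/5) ← scaled code falls here ✓
  f: [3/5, 1/1) 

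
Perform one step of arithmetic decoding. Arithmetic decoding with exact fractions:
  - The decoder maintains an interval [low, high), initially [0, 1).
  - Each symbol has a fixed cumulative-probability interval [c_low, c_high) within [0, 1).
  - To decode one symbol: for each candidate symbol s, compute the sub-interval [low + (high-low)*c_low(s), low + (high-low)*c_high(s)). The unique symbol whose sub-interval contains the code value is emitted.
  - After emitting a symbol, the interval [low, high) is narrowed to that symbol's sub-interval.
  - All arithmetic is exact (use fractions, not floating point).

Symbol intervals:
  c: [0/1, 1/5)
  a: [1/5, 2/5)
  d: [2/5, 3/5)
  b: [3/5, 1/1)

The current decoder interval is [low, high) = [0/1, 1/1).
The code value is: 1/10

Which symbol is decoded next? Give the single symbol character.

Answer: c

Derivation:
Interval width = high − low = 1/1 − 0/1 = 1/1
Scaled code = (code − low) / width = (1/10 − 0/1) / 1/1 = 1/10
  c: [0/1, 1/5) ← scaled code falls here ✓
  a: [1/5, 2/5) 
  d: [2/5, 3/5) 
  b: [3/5, 1/1) 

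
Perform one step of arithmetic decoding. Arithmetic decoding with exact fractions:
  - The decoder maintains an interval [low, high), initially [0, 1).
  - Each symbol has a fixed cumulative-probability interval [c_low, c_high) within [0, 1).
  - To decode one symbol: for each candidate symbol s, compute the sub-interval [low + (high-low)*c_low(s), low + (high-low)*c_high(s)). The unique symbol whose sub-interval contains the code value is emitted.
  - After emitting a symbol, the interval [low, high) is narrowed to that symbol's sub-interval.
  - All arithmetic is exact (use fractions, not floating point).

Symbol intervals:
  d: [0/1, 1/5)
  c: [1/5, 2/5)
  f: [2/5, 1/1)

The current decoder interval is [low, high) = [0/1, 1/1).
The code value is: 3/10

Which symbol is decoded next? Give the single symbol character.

Interval width = high − low = 1/1 − 0/1 = 1/1
Scaled code = (code − low) / width = (3/10 − 0/1) / 1/1 = 3/10
  d: [0/1, 1/5) 
  c: [1/5, 2/5) ← scaled code falls here ✓
  f: [2/5, 1/1) 

Answer: c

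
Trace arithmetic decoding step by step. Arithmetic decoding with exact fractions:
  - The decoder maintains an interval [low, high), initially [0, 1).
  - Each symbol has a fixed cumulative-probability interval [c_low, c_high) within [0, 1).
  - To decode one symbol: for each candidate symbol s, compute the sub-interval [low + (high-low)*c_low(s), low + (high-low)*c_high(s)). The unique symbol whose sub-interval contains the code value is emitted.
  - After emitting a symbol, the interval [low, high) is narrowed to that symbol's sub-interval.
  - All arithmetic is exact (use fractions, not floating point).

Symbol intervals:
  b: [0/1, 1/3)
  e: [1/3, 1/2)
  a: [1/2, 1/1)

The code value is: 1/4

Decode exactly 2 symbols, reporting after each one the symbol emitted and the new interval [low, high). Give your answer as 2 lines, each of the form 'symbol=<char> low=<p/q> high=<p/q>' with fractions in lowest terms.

Answer: symbol=b low=0/1 high=1/3
symbol=a low=1/6 high=1/3

Derivation:
Step 1: interval [0/1, 1/1), width = 1/1 - 0/1 = 1/1
  'b': [0/1 + 1/1*0/1, 0/1 + 1/1*1/3) = [0/1, 1/3) <- contains code 1/4
  'e': [0/1 + 1/1*1/3, 0/1 + 1/1*1/2) = [1/3, 1/2)
  'a': [0/1 + 1/1*1/2, 0/1 + 1/1*1/1) = [1/2, 1/1)
  emit 'b', narrow to [0/1, 1/3)
Step 2: interval [0/1, 1/3), width = 1/3 - 0/1 = 1/3
  'b': [0/1 + 1/3*0/1, 0/1 + 1/3*1/3) = [0/1, 1/9)
  'e': [0/1 + 1/3*1/3, 0/1 + 1/3*1/2) = [1/9, 1/6)
  'a': [0/1 + 1/3*1/2, 0/1 + 1/3*1/1) = [1/6, 1/3) <- contains code 1/4
  emit 'a', narrow to [1/6, 1/3)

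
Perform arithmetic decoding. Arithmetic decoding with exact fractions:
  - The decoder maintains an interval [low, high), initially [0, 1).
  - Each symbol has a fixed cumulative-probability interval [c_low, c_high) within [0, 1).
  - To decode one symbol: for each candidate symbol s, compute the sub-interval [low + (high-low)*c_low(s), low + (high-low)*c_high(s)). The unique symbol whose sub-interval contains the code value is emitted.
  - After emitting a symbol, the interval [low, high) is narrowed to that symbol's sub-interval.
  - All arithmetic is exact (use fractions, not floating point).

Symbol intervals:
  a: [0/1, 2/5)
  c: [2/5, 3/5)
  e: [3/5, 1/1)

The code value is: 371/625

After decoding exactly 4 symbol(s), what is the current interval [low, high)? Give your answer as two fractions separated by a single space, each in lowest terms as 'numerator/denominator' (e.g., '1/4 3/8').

Step 1: interval [0/1, 1/1), width = 1/1 - 0/1 = 1/1
  'a': [0/1 + 1/1*0/1, 0/1 + 1/1*2/5) = [0/1, 2/5)
  'c': [0/1 + 1/1*2/5, 0/1 + 1/1*3/5) = [2/5, 3/5) <- contains code 371/625
  'e': [0/1 + 1/1*3/5, 0/1 + 1/1*1/1) = [3/5, 1/1)
  emit 'c', narrow to [2/5, 3/5)
Step 2: interval [2/5, 3/5), width = 3/5 - 2/5 = 1/5
  'a': [2/5 + 1/5*0/1, 2/5 + 1/5*2/5) = [2/5, 12/25)
  'c': [2/5 + 1/5*2/5, 2/5 + 1/5*3/5) = [12/25, 13/25)
  'e': [2/5 + 1/5*3/5, 2/5 + 1/5*1/1) = [13/25, 3/5) <- contains code 371/625
  emit 'e', narrow to [13/25, 3/5)
Step 3: interval [13/25, 3/5), width = 3/5 - 13/25 = 2/25
  'a': [13/25 + 2/25*0/1, 13/25 + 2/25*2/5) = [13/25, 69/125)
  'c': [13/25 + 2/25*2/5, 13/25 + 2/25*3/5) = [69/125, 71/125)
  'e': [13/25 + 2/25*3/5, 13/25 + 2/25*1/1) = [71/125, 3/5) <- contains code 371/625
  emit 'e', narrow to [71/125, 3/5)
Step 4: interval [71/125, 3/5), width = 3/5 - 71/125 = 4/125
  'a': [71/125 + 4/125*0/1, 71/125 + 4/125*2/5) = [71/125, 363/625)
  'c': [71/125 + 4/125*2/5, 71/125 + 4/125*3/5) = [363/625, 367/625)
  'e': [71/125 + 4/125*3/5, 71/125 + 4/125*1/1) = [367/625, 3/5) <- contains code 371/625
  emit 'e', narrow to [367/625, 3/5)

Answer: 367/625 3/5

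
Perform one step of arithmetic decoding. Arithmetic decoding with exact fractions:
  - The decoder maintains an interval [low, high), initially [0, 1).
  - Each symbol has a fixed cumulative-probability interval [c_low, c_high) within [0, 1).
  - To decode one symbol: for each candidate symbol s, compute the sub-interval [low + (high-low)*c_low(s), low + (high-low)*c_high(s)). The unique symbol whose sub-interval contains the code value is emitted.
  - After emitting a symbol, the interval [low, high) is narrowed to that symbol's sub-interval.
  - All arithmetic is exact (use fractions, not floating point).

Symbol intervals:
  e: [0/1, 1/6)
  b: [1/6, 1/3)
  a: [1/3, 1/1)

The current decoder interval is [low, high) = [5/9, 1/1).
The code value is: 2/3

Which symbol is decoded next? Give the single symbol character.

Answer: b

Derivation:
Interval width = high − low = 1/1 − 5/9 = 4/9
Scaled code = (code − low) / width = (2/3 − 5/9) / 4/9 = 1/4
  e: [0/1, 1/6) 
  b: [1/6, 1/3) ← scaled code falls here ✓
  a: [1/3, 1/1) 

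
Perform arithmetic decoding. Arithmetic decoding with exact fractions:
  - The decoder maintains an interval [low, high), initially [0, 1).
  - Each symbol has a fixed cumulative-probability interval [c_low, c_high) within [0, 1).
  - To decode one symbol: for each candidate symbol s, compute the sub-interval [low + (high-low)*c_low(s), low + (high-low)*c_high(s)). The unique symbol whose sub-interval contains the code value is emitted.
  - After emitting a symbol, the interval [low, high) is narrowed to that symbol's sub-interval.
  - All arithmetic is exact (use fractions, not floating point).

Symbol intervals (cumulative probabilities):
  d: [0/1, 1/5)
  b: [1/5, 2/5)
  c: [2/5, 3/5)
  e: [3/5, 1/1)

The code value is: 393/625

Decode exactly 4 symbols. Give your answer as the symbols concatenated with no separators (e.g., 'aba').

Step 1: interval [0/1, 1/1), width = 1/1 - 0/1 = 1/1
  'd': [0/1 + 1/1*0/1, 0/1 + 1/1*1/5) = [0/1, 1/5)
  'b': [0/1 + 1/1*1/5, 0/1 + 1/1*2/5) = [1/5, 2/5)
  'c': [0/1 + 1/1*2/5, 0/1 + 1/1*3/5) = [2/5, 3/5)
  'e': [0/1 + 1/1*3/5, 0/1 + 1/1*1/1) = [3/5, 1/1) <- contains code 393/625
  emit 'e', narrow to [3/5, 1/1)
Step 2: interval [3/5, 1/1), width = 1/1 - 3/5 = 2/5
  'd': [3/5 + 2/5*0/1, 3/5 + 2/5*1/5) = [3/5, 17/25) <- contains code 393/625
  'b': [3/5 + 2/5*1/5, 3/5 + 2/5*2/5) = [17/25, 19/25)
  'c': [3/5 + 2/5*2/5, 3/5 + 2/5*3/5) = [19/25, 21/25)
  'e': [3/5 + 2/5*3/5, 3/5 + 2/5*1/1) = [21/25, 1/1)
  emit 'd', narrow to [3/5, 17/25)
Step 3: interval [3/5, 17/25), width = 17/25 - 3/5 = 2/25
  'd': [3/5 + 2/25*0/1, 3/5 + 2/25*1/5) = [3/5, 77/125)
  'b': [3/5 + 2/25*1/5, 3/5 + 2/25*2/5) = [77/125, 79/125) <- contains code 393/625
  'c': [3/5 + 2/25*2/5, 3/5 + 2/25*3/5) = [79/125, 81/125)
  'e': [3/5 + 2/25*3/5, 3/5 + 2/25*1/1) = [81/125, 17/25)
  emit 'b', narrow to [77/125, 79/125)
Step 4: interval [77/125, 79/125), width = 79/125 - 77/125 = 2/125
  'd': [77/125 + 2/125*0/1, 77/125 + 2/125*1/5) = [77/125, 387/625)
  'b': [77/125 + 2/125*1/5, 77/125 + 2/125*2/5) = [387/625, 389/625)
  'c': [77/125 + 2/125*2/5, 77/125 + 2/125*3/5) = [389/625, 391/625)
  'e': [77/125 + 2/125*3/5, 77/125 + 2/125*1/1) = [391/625, 79/125) <- contains code 393/625
  emit 'e', narrow to [391/625, 79/125)

Answer: edbe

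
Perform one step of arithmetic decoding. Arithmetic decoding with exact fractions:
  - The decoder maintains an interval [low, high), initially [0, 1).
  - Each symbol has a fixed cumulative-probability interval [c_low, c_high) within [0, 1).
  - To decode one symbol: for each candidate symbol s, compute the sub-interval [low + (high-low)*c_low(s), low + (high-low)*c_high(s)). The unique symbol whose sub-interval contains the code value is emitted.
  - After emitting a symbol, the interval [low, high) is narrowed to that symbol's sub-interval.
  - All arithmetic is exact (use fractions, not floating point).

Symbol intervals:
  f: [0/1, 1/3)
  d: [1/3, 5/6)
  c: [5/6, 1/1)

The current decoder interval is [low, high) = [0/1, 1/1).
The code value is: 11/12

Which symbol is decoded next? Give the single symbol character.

Answer: c

Derivation:
Interval width = high − low = 1/1 − 0/1 = 1/1
Scaled code = (code − low) / width = (11/12 − 0/1) / 1/1 = 11/12
  f: [0/1, 1/3) 
  d: [1/3, 5/6) 
  c: [5/6, 1/1) ← scaled code falls here ✓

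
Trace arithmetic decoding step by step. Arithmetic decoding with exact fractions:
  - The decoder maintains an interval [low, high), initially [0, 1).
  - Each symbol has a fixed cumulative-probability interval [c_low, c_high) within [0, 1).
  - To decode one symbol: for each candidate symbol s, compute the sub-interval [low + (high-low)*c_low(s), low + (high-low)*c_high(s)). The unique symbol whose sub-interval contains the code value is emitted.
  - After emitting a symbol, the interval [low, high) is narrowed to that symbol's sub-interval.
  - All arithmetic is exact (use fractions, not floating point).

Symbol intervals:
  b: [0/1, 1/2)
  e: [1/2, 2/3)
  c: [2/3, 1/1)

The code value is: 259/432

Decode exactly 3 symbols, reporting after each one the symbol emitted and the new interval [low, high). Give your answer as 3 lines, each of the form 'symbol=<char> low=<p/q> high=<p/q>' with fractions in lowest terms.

Step 1: interval [0/1, 1/1), width = 1/1 - 0/1 = 1/1
  'b': [0/1 + 1/1*0/1, 0/1 + 1/1*1/2) = [0/1, 1/2)
  'e': [0/1 + 1/1*1/2, 0/1 + 1/1*2/3) = [1/2, 2/3) <- contains code 259/432
  'c': [0/1 + 1/1*2/3, 0/1 + 1/1*1/1) = [2/3, 1/1)
  emit 'e', narrow to [1/2, 2/3)
Step 2: interval [1/2, 2/3), width = 2/3 - 1/2 = 1/6
  'b': [1/2 + 1/6*0/1, 1/2 + 1/6*1/2) = [1/2, 7/12)
  'e': [1/2 + 1/6*1/2, 1/2 + 1/6*2/3) = [7/12, 11/18) <- contains code 259/432
  'c': [1/2 + 1/6*2/3, 1/2 + 1/6*1/1) = [11/18, 2/3)
  emit 'e', narrow to [7/12, 11/18)
Step 3: interval [7/12, 11/18), width = 11/18 - 7/12 = 1/36
  'b': [7/12 + 1/36*0/1, 7/12 + 1/36*1/2) = [7/12, 43/72)
  'e': [7/12 + 1/36*1/2, 7/12 + 1/36*2/3) = [43/72, 65/108) <- contains code 259/432
  'c': [7/12 + 1/36*2/3, 7/12 + 1/36*1/1) = [65/108, 11/18)
  emit 'e', narrow to [43/72, 65/108)

Answer: symbol=e low=1/2 high=2/3
symbol=e low=7/12 high=11/18
symbol=e low=43/72 high=65/108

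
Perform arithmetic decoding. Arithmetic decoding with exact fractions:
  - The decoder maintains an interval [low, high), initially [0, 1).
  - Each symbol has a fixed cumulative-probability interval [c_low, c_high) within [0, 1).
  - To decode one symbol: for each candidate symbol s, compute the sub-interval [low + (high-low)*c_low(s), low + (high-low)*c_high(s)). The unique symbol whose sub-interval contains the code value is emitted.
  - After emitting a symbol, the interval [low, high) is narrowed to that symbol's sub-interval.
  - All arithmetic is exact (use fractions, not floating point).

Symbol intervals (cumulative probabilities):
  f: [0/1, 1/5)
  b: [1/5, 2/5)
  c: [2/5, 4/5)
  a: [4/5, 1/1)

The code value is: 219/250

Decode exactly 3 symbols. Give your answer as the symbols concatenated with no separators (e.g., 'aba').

Answer: aba

Derivation:
Step 1: interval [0/1, 1/1), width = 1/1 - 0/1 = 1/1
  'f': [0/1 + 1/1*0/1, 0/1 + 1/1*1/5) = [0/1, 1/5)
  'b': [0/1 + 1/1*1/5, 0/1 + 1/1*2/5) = [1/5, 2/5)
  'c': [0/1 + 1/1*2/5, 0/1 + 1/1*4/5) = [2/5, 4/5)
  'a': [0/1 + 1/1*4/5, 0/1 + 1/1*1/1) = [4/5, 1/1) <- contains code 219/250
  emit 'a', narrow to [4/5, 1/1)
Step 2: interval [4/5, 1/1), width = 1/1 - 4/5 = 1/5
  'f': [4/5 + 1/5*0/1, 4/5 + 1/5*1/5) = [4/5, 21/25)
  'b': [4/5 + 1/5*1/5, 4/5 + 1/5*2/5) = [21/25, 22/25) <- contains code 219/250
  'c': [4/5 + 1/5*2/5, 4/5 + 1/5*4/5) = [22/25, 24/25)
  'a': [4/5 + 1/5*4/5, 4/5 + 1/5*1/1) = [24/25, 1/1)
  emit 'b', narrow to [21/25, 22/25)
Step 3: interval [21/25, 22/25), width = 22/25 - 21/25 = 1/25
  'f': [21/25 + 1/25*0/1, 21/25 + 1/25*1/5) = [21/25, 106/125)
  'b': [21/25 + 1/25*1/5, 21/25 + 1/25*2/5) = [106/125, 107/125)
  'c': [21/25 + 1/25*2/5, 21/25 + 1/25*4/5) = [107/125, 109/125)
  'a': [21/25 + 1/25*4/5, 21/25 + 1/25*1/1) = [109/125, 22/25) <- contains code 219/250
  emit 'a', narrow to [109/125, 22/25)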